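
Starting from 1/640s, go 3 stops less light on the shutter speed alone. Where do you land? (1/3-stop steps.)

Shutter speed: 1/640 → 1/800 → 1/1000 → 1/1250 → 1/1600 → 1/2000 → 1/2500 → 1/3200 → 1/4000 → 1/5000 — 3 stops shorter (darker).

1/5000s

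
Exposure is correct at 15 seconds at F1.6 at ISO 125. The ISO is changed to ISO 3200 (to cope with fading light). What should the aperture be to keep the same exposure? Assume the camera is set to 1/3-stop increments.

ISO: 125 → 160 → 200 → 250 → 320 → 400 → 500 → 640 → 800 → 1000 → 1250 → 1600 → 2000 → 2500 → 3200 — 4 2/3 stops raised (brighter).
Need 4 2/3 stops darker from the aperture: f/1.6 → f/1.8 → f/2 → f/2.2 → f/2.5 → f/2.8 → f/3.2 → f/3.5 → f/4 → f/4.5 → f/5 → f/5.6 → f/6.3 → f/7.1 → f/8.

f/8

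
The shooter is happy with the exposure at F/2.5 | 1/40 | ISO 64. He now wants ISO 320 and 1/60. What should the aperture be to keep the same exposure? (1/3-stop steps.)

f/4.5

ISO: 64 → 80 → 100 → 125 → 160 → 200 → 250 → 320 — 2 1/3 stops raised (brighter).
Shutter speed: 1/40 → 1/50 → 1/60 — 2/3 stop faster (darker).
Net change so far: 1 2/3 stops brighter. Offset with the aperture: f/2.5 → f/2.8 → f/3.2 → f/3.5 → f/4 → f/4.5.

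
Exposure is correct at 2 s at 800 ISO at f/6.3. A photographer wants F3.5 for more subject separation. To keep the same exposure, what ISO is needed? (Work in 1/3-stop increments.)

Aperture: f/6.3 → f/5.6 → f/5 → f/4.5 → f/4 → f/3.5 — 1 2/3 stops larger aperture (brighter).
Need 1 2/3 stops darker from the ISO: 800 → 640 → 500 → 400 → 320 → 250.

ISO 250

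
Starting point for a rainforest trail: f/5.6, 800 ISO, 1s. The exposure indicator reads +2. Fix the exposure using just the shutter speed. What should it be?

1/4s

Overexposed by 2 stops → need 2 stops darker.
Shutter speed: 1 → 1/2 → 1/4.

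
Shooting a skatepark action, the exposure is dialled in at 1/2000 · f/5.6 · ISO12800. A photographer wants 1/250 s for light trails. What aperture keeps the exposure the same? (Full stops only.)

f/16

Shutter speed: 1/2000 → 1/1000 → 1/500 → 1/250 — 3 stops slower (brighter).
Need 3 stops darker from the aperture: f/5.6 → f/8 → f/11 → f/16.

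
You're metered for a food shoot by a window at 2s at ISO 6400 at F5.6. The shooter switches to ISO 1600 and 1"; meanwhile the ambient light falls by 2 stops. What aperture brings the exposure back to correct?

Scene light: 2 stops darker.
ISO: 6400 → 3200 → 1600 — 2 stops lower (darker).
Shutter speed: 2 → 1 — 1 stop faster (darker).
Net so far: 5 stops darker. Aperture: f/5.6 → f/4 → f/2.8 → f/2 → f/1.4 → f/1.0.

f/1.0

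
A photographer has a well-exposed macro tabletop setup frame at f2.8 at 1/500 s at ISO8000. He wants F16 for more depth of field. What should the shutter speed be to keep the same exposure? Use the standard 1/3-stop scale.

1/15s

Aperture: f/2.8 → f/3.2 → f/3.5 → f/4 → f/4.5 → f/5 → f/5.6 → f/6.3 → f/7.1 → f/8 → f/9 → f/10 → f/11 → f/13 → f/14 → f/16 — 5 stops narrower (darker).
Need 5 stops brighter from the shutter speed: 1/500 → 1/400 → 1/320 → 1/250 → 1/200 → 1/160 → 1/125 → 1/100 → 1/80 → 1/60 → 1/50 → 1/40 → 1/30 → 1/25 → 1/20 → 1/15.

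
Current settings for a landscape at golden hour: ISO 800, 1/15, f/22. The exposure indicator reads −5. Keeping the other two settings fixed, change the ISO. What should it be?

ISO 25600

Underexposed by 5 stops → need 5 stops brighter.
ISO: 800 → 1600 → 3200 → 6400 → 12800 → 25600.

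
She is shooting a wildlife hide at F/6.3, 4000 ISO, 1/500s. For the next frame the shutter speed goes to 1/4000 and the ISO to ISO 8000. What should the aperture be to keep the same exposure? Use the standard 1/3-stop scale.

Shutter speed: 1/500 → 1/640 → 1/800 → 1/1000 → 1/1250 → 1/1600 → 1/2000 → 1/2500 → 1/3200 → 1/4000 — 3 stops shorter (darker).
ISO: 4000 → 5000 → 6400 → 8000 — 1 stop higher (brighter).
Net change so far: 2 stops darker. Offset with the aperture: f/6.3 → f/5.6 → f/5 → f/4.5 → f/4 → f/3.5 → f/3.2.

f/3.2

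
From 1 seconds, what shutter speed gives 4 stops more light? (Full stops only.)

Shutter speed: 1 → 2 → 4 → 8 → 15 — 4 stops longer (brighter).

15 s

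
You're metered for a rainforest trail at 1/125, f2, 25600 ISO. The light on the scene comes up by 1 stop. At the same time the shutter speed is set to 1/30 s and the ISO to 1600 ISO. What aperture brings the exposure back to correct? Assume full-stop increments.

f/1.4

Scene light: 1 stop brighter.
Shutter speed: 1/125 → 1/60 → 1/30 — 2 stops longer (brighter).
ISO: 25600 → 12800 → 6400 → 3200 → 1600 — 4 stops lower (darker).
Net so far: 1 stop darker. Aperture: f/2 → f/1.4.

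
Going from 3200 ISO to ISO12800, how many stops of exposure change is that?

2 stops

3200 → 6400 → 12800 — count the steps: 2 stops.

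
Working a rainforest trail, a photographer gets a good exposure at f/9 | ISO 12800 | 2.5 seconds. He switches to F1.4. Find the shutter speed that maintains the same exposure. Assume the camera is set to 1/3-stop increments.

1/15s

Aperture: f/9 → f/8 → f/7.1 → f/6.3 → f/5.6 → f/5 → f/4.5 → f/4 → f/3.5 → f/3.2 → f/2.8 → f/2.5 → f/2.2 → f/2 → f/1.8 → f/1.6 → f/1.4 — 5 1/3 stops wider (brighter).
Need 5 1/3 stops darker from the shutter speed: 2.5 → 2 → 1.6 → 1.3 → 1 → 0.8 → 0.6 → 0.5 → 0.4 → 0.3 → 1/4 → 1/5 → 1/6 → 1/8 → 1/10 → 1/13 → 1/15.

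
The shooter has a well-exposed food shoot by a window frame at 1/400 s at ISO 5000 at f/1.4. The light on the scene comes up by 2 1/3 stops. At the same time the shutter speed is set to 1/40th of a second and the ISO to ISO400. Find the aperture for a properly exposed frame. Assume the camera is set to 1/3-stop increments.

f/2.8

Scene light: 2 1/3 stops brighter.
Shutter speed: 1/400 → 1/320 → 1/250 → 1/200 → 1/160 → 1/125 → 1/100 → 1/80 → 1/60 → 1/50 → 1/40 — 3 1/3 stops longer (brighter).
ISO: 5000 → 4000 → 3200 → 2500 → 2000 → 1600 → 1250 → 1000 → 800 → 640 → 500 → 400 — 3 2/3 stops lower (darker).
Net so far: 2 stops brighter. Aperture: f/1.4 → f/1.6 → f/1.8 → f/2 → f/2.2 → f/2.5 → f/2.8.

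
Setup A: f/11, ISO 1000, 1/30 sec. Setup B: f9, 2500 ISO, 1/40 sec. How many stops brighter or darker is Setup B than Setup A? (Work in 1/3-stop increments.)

1 2/3 stops brighter

Aperture: f/11 → f/10 → f/9 — 2/3 stop wider (brighter).
Shutter speed: 1/30 → 1/40 — 1/3 stop faster (darker).
ISO: 1000 → 1250 → 1600 → 2000 → 2500 — 1 1/3 stops raised (brighter).
Net: +2/3 −1/3 +1 1/3 = +1 2/3 stops.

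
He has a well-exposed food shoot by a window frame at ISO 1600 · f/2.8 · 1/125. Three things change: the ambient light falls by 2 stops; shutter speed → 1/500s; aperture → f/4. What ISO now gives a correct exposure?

ISO 51200

Scene light: 2 stops darker.
Shutter speed: 1/125 → 1/250 → 1/500 — 2 stops faster (darker).
Aperture: f/2.8 → f/4 — 1 stop stopped down (darker).
Net so far: 5 stops darker. ISO: 1600 → 3200 → 6400 → 12800 → 25600 → 51200.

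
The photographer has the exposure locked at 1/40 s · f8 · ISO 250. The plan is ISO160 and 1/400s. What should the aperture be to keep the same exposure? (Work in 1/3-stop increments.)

f/2

ISO: 250 → 200 → 160 — 2/3 stop lower (darker).
Shutter speed: 1/40 → 1/50 → 1/60 → 1/80 → 1/100 → 1/125 → 1/160 → 1/200 → 1/250 → 1/320 → 1/400 — 3 1/3 stops shorter (darker).
Net change so far: 4 stops darker. Offset with the aperture: f/8 → f/7.1 → f/6.3 → f/5.6 → f/5 → f/4.5 → f/4 → f/3.5 → f/3.2 → f/2.8 → f/2.5 → f/2.2 → f/2.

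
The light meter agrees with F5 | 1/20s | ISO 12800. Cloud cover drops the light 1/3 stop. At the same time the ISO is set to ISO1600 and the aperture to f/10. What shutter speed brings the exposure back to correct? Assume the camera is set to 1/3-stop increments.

2 s

Scene light: 1/3 stop darker.
ISO: 12800 → 10000 → 8000 → 6400 → 5000 → 4000 → 3200 → 2500 → 2000 → 1600 — 3 stops lower (darker).
Aperture: f/5 → f/5.6 → f/6.3 → f/7.1 → f/8 → f/9 → f/10 — 2 stops smaller aperture (darker).
Net so far: 5 1/3 stops darker. Shutter speed: 1/20 → 1/15 → 1/13 → 1/10 → 1/8 → 1/6 → 1/5 → 1/4 → 0.3 → 0.4 → 0.5 → 0.6 → 0.8 → 1 → 1.3 → 1.6 → 2.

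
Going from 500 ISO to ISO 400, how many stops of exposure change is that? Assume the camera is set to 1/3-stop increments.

500 → 400 — count the steps: 1 third-stops = 1/3 stop.

1/3 stop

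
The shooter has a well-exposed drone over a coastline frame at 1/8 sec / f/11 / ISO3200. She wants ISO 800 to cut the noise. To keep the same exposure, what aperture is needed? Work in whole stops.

f/5.6

ISO: 3200 → 1600 → 800 — 2 stops dropped (darker).
Need 2 stops brighter from the aperture: f/11 → f/8 → f/5.6.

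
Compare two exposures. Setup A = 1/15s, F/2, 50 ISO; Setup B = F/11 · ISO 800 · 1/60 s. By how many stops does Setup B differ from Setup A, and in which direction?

3 stops darker

Aperture: f/2 → f/2.8 → f/4 → f/5.6 → f/8 → f/11 — 5 stops narrower (darker).
Shutter speed: 1/15 → 1/30 → 1/60 — 2 stops faster (darker).
ISO: 50 → 100 → 200 → 400 → 800 — 4 stops higher (brighter).
Net: −5 −2 +4 = −3 stops.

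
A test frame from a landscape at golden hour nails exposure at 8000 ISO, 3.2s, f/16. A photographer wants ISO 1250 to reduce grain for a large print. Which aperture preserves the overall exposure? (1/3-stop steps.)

ISO: 8000 → 6400 → 5000 → 4000 → 3200 → 2500 → 2000 → 1600 → 1250 — 2 2/3 stops dropped (darker).
Need 2 2/3 stops brighter from the aperture: f/16 → f/14 → f/13 → f/11 → f/10 → f/9 → f/8 → f/7.1 → f/6.3.

f/6.3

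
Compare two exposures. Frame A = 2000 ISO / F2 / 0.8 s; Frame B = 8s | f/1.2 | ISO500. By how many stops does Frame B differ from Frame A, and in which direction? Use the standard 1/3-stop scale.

2 2/3 stops brighter

Aperture: f/2 → f/1.8 → f/1.6 → f/1.4 → f/1.2 — 1 1/3 stops opened up (brighter).
Shutter speed: 0.8 → 1 → 1.3 → 1.6 → 2 → 2.5 → 3.2 → 4 → 5 → 6 → 8 — 3 1/3 stops slower (brighter).
ISO: 2000 → 1600 → 1250 → 1000 → 800 → 640 → 500 — 2 stops lower (darker).
Net: +1 1/3 +3 1/3 −2 = +2 2/3 stops.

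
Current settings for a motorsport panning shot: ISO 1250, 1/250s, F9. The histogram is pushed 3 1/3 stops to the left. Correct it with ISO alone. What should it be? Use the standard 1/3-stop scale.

ISO 12800

Underexposed by 3 1/3 stops → need 3 1/3 stops brighter.
ISO: 1250 → 1600 → 2000 → 2500 → 3200 → 4000 → 5000 → 6400 → 8000 → 10000 → 12800.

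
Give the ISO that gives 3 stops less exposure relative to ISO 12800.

ISO 1600

ISO: 12800 → 6400 → 3200 → 1600 — 3 stops lower (darker).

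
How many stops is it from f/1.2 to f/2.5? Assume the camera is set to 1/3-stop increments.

f/1.2 → f/1.4 → f/1.6 → f/1.8 → f/2 → f/2.2 → f/2.5 — count the steps: 6 third-stops = 2 stops.

2 stops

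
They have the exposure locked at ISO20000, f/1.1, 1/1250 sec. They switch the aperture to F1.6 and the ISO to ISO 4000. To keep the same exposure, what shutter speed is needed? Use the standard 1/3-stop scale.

Aperture: f/1.1 → f/1.2 → f/1.4 → f/1.6 — 1 stop smaller aperture (darker).
ISO: 20000 → 16000 → 12800 → 10000 → 8000 → 6400 → 5000 → 4000 — 2 1/3 stops lower (darker).
Net change so far: 3 1/3 stops darker. Offset with the shutter speed: 1/1250 → 1/1000 → 1/800 → 1/640 → 1/500 → 1/400 → 1/320 → 1/250 → 1/200 → 1/160 → 1/125.

1/125s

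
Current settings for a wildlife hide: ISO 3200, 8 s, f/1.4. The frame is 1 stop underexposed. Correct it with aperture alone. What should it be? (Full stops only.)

Underexposed by 1 stop → need 1 stop brighter.
Aperture: f/1.4 → f/1.0.

f/1.0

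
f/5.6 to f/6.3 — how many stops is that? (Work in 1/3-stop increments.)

1/3 stop

f/5.6 → f/6.3 — count the steps: 1 third-stops = 1/3 stop.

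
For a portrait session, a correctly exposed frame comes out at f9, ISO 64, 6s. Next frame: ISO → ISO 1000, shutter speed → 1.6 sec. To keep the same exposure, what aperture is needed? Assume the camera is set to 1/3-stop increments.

ISO: 64 → 80 → 100 → 125 → 160 → 200 → 250 → 320 → 400 → 500 → 640 → 800 → 1000 — 4 stops higher (brighter).
Shutter speed: 6 → 5 → 4 → 3.2 → 2.5 → 2 → 1.6 — 2 stops shorter (darker).
Net change so far: 2 stops brighter. Offset with the aperture: f/9 → f/10 → f/11 → f/13 → f/14 → f/16 → f/18.

f/18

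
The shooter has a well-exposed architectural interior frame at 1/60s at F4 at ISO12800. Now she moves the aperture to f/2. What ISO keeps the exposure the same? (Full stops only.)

Aperture: f/4 → f/2.8 → f/2 — 2 stops wider (brighter).
Need 2 stops darker from the ISO: 12800 → 6400 → 3200.

ISO 3200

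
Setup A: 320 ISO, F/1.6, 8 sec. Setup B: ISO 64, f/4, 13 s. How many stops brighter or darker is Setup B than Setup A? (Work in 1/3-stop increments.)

4 1/3 stops darker

Aperture: f/1.6 → f/1.8 → f/2 → f/2.2 → f/2.5 → f/2.8 → f/3.2 → f/3.5 → f/4 — 2 2/3 stops smaller aperture (darker).
Shutter speed: 8 → 10 → 13 — 2/3 stop slower (brighter).
ISO: 320 → 250 → 200 → 160 → 125 → 100 → 80 → 64 — 2 1/3 stops dropped (darker).
Net: −2 2/3 +2/3 −2 1/3 = −4 1/3 stops.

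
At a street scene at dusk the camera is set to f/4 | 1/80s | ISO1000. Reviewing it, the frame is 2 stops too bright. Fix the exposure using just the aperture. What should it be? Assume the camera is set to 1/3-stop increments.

f/8

Overexposed by 2 stops → need 2 stops darker.
Aperture: f/4 → f/4.5 → f/5 → f/5.6 → f/6.3 → f/7.1 → f/8.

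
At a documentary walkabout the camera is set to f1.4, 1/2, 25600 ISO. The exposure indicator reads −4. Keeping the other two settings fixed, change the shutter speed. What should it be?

Underexposed by 4 stops → need 4 stops brighter.
Shutter speed: 1/2 → 1 → 2 → 4 → 8.

8 s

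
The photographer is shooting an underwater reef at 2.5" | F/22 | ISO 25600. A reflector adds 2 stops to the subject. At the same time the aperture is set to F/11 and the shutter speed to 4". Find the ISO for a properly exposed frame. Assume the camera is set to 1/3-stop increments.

Scene light: 2 stops brighter.
Aperture: f/22 → f/20 → f/18 → f/16 → f/14 → f/13 → f/11 — 2 stops wider (brighter).
Shutter speed: 2.5 → 3.2 → 4 — 2/3 stop slower (brighter).
Net so far: 4 2/3 stops brighter. ISO: 25600 → 20000 → 16000 → 12800 → 10000 → 8000 → 6400 → 5000 → 4000 → 3200 → 2500 → 2000 → 1600 → 1250 → 1000.

ISO 1000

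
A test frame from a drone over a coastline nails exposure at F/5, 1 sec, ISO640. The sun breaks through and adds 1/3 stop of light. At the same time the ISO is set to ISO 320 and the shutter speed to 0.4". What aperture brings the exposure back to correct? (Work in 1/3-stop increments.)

f/2.5

Scene light: 1/3 stop brighter.
ISO: 640 → 500 → 400 → 320 — 1 stop dropped (darker).
Shutter speed: 1 → 0.8 → 0.6 → 0.5 → 0.4 — 1 1/3 stops faster (darker).
Net so far: 2 stops darker. Aperture: f/5 → f/4.5 → f/4 → f/3.5 → f/3.2 → f/2.8 → f/2.5.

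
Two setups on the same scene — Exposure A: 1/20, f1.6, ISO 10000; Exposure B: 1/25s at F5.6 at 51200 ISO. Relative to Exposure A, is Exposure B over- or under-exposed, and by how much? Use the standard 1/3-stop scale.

Aperture: f/1.6 → f/1.8 → f/2 → f/2.2 → f/2.5 → f/2.8 → f/3.2 → f/3.5 → f/4 → f/4.5 → f/5 → f/5.6 — 3 2/3 stops narrower (darker).
Shutter speed: 1/20 → 1/25 — 1/3 stop faster (darker).
ISO: 10000 → 12800 → 16000 → 20000 → 25600 → 32000 → 40000 → 51200 — 2 1/3 stops raised (brighter).
Net: −3 2/3 −1/3 +2 1/3 = −1 2/3 stops.

1 2/3 stops darker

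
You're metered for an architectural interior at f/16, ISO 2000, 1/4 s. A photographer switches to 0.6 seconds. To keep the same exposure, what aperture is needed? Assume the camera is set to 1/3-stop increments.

Shutter speed: 1/4 → 0.3 → 0.4 → 0.5 → 0.6 — 1 1/3 stops slower (brighter).
Need 1 1/3 stops darker from the aperture: f/16 → f/18 → f/20 → f/22 → f/25.

f/25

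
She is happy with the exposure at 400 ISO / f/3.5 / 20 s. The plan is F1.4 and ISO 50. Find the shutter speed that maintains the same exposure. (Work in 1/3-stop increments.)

Aperture: f/3.5 → f/3.2 → f/2.8 → f/2.5 → f/2.2 → f/2 → f/1.8 → f/1.6 → f/1.4 — 2 2/3 stops wider (brighter).
ISO: 400 → 320 → 250 → 200 → 160 → 125 → 100 → 80 → 64 → 50 — 3 stops lower (darker).
Net change so far: 1/3 stop darker. Offset with the shutter speed: 20 → 25.

25 s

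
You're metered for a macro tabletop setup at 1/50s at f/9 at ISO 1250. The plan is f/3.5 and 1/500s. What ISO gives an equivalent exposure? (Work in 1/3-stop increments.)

ISO 2000

Aperture: f/9 → f/8 → f/7.1 → f/6.3 → f/5.6 → f/5 → f/4.5 → f/4 → f/3.5 — 2 2/3 stops larger aperture (brighter).
Shutter speed: 1/50 → 1/60 → 1/80 → 1/100 → 1/125 → 1/160 → 1/200 → 1/250 → 1/320 → 1/400 → 1/500 — 3 1/3 stops shorter (darker).
Net change so far: 2/3 stop darker. Offset with the ISO: 1250 → 1600 → 2000.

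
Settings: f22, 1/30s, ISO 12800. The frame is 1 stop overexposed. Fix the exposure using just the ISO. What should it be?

ISO 6400

Overexposed by 1 stop → need 1 stop darker.
ISO: 12800 → 6400.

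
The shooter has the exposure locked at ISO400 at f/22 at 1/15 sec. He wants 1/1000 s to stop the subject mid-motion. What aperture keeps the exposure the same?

f/2.8

Shutter speed: 1/15 → 1/30 → 1/60 → 1/125 → 1/250 → 1/500 → 1/1000 — 6 stops faster (darker).
Need 6 stops brighter from the aperture: f/22 → f/16 → f/11 → f/8 → f/5.6 → f/4 → f/2.8.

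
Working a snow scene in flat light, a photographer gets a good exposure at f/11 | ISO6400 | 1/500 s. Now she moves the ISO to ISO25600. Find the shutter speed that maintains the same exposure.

ISO: 6400 → 12800 → 25600 — 2 stops raised (brighter).
Need 2 stops darker from the shutter speed: 1/500 → 1/1000 → 1/2000.

1/2000s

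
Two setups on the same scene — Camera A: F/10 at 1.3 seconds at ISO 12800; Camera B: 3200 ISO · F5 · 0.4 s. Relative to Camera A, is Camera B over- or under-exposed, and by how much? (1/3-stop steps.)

Aperture: f/10 → f/9 → f/8 → f/7.1 → f/6.3 → f/5.6 → f/5 — 2 stops wider (brighter).
Shutter speed: 1.3 → 1 → 0.8 → 0.6 → 0.5 → 0.4 — 1 2/3 stops shorter (darker).
ISO: 12800 → 10000 → 8000 → 6400 → 5000 → 4000 → 3200 — 2 stops lower (darker).
Net: +2 −1 2/3 −2 = −1 2/3 stops.

1 2/3 stops darker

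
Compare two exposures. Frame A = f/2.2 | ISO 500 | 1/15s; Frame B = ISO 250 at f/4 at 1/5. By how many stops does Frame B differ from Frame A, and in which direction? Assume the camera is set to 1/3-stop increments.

1 stop darker

Aperture: f/2.2 → f/2.5 → f/2.8 → f/3.2 → f/3.5 → f/4 — 1 2/3 stops narrower (darker).
Shutter speed: 1/15 → 1/13 → 1/10 → 1/8 → 1/6 → 1/5 — 1 2/3 stops longer (brighter).
ISO: 500 → 400 → 320 → 250 — 1 stop dropped (darker).
Net: −1 2/3 +1 2/3 −1 = −1 stop.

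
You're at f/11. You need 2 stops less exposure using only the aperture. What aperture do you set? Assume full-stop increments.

f/22

Aperture: f/11 → f/16 → f/22 — 2 stops smaller aperture (darker).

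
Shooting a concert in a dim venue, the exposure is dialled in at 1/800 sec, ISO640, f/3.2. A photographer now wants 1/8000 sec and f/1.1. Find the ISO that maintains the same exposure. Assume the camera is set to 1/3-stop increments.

ISO 800

Shutter speed: 1/800 → 1/1000 → 1/1250 → 1/1600 → 1/2000 → 1/2500 → 1/3200 → 1/4000 → 1/5000 → 1/6400 → 1/8000 — 3 1/3 stops faster (darker).
Aperture: f/3.2 → f/2.8 → f/2.5 → f/2.2 → f/2 → f/1.8 → f/1.6 → f/1.4 → f/1.2 → f/1.1 — 3 stops larger aperture (brighter).
Net change so far: 1/3 stop darker. Offset with the ISO: 640 → 800.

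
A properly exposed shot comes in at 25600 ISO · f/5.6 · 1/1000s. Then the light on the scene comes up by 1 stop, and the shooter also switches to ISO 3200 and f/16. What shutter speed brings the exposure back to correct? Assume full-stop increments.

1/30s

Scene light: 1 stop brighter.
ISO: 25600 → 12800 → 6400 → 3200 — 3 stops lower (darker).
Aperture: f/5.6 → f/8 → f/11 → f/16 — 3 stops stopped down (darker).
Net so far: 5 stops darker. Shutter speed: 1/1000 → 1/500 → 1/250 → 1/125 → 1/60 → 1/30.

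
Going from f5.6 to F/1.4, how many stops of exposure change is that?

f/5.6 → f/4 → f/2.8 → f/2 → f/1.4 — count the steps: 4 stops.

4 stops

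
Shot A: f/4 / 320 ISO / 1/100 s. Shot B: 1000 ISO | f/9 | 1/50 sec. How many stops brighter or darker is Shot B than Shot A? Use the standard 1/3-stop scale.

Aperture: f/4 → f/4.5 → f/5 → f/5.6 → f/6.3 → f/7.1 → f/8 → f/9 — 2 1/3 stops smaller aperture (darker).
Shutter speed: 1/100 → 1/80 → 1/60 → 1/50 — 1 stop slower (brighter).
ISO: 320 → 400 → 500 → 640 → 800 → 1000 — 1 2/3 stops raised (brighter).
Net: −2 1/3 +1 +1 2/3 = +1/3 stops.

1/3 stop brighter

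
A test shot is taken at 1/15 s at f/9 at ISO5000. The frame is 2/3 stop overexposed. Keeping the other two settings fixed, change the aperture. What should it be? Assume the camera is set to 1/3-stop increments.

f/11

Overexposed by 2/3 stop → need 2/3 stop darker.
Aperture: f/9 → f/10 → f/11.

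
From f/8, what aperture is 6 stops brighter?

f/1.0

Aperture: f/8 → f/5.6 → f/4 → f/2.8 → f/2 → f/1.4 → f/1.0 — 6 stops opened up (brighter).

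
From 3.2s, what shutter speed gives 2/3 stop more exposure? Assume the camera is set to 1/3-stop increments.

Shutter speed: 3.2 → 4 → 5 — 2/3 stop slower (brighter).

5 s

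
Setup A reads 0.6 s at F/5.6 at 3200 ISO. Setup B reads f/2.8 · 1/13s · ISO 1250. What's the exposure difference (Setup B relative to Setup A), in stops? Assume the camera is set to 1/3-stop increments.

Aperture: f/5.6 → f/5 → f/4.5 → f/4 → f/3.5 → f/3.2 → f/2.8 — 2 stops larger aperture (brighter).
Shutter speed: 0.6 → 0.5 → 0.4 → 0.3 → 1/4 → 1/5 → 1/6 → 1/8 → 1/10 → 1/13 — 3 stops shorter (darker).
ISO: 3200 → 2500 → 2000 → 1600 → 1250 — 1 1/3 stops lower (darker).
Net: +2 −3 −1 1/3 = −2 1/3 stops.

2 1/3 stops darker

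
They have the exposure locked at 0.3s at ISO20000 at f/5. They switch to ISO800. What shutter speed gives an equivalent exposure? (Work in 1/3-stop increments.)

ISO: 20000 → 16000 → 12800 → 10000 → 8000 → 6400 → 5000 → 4000 → 3200 → 2500 → 2000 → 1600 → 1250 → 1000 → 800 — 4 2/3 stops dropped (darker).
Need 4 2/3 stops brighter from the shutter speed: 0.3 → 0.4 → 0.5 → 0.6 → 0.8 → 1 → 1.3 → 1.6 → 2 → 2.5 → 3.2 → 4 → 5 → 6 → 8.

8 s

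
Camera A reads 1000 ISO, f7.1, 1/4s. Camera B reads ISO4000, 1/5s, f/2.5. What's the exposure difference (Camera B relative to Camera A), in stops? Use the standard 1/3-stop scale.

4 2/3 stops brighter

Aperture: f/7.1 → f/6.3 → f/5.6 → f/5 → f/4.5 → f/4 → f/3.5 → f/3.2 → f/2.8 → f/2.5 — 3 stops wider (brighter).
Shutter speed: 1/4 → 1/5 — 1/3 stop shorter (darker).
ISO: 1000 → 1250 → 1600 → 2000 → 2500 → 3200 → 4000 — 2 stops higher (brighter).
Net: +3 −1/3 +2 = +4 2/3 stops.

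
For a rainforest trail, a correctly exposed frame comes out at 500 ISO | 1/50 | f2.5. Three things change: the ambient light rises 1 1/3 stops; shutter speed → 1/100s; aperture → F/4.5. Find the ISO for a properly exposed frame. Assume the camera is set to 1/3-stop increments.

Scene light: 1 1/3 stops brighter.
Shutter speed: 1/50 → 1/60 → 1/80 → 1/100 — 1 stop shorter (darker).
Aperture: f/2.5 → f/2.8 → f/3.2 → f/3.5 → f/4 → f/4.5 — 1 2/3 stops stopped down (darker).
Net so far: 1 1/3 stops darker. ISO: 500 → 640 → 800 → 1000 → 1250.

ISO 1250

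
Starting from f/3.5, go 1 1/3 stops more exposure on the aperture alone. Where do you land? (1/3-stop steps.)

Aperture: f/3.5 → f/3.2 → f/2.8 → f/2.5 → f/2.2 — 1 1/3 stops opened up (brighter).

f/2.2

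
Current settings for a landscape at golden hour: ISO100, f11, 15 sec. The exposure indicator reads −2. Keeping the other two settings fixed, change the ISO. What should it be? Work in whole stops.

Underexposed by 2 stops → need 2 stops brighter.
ISO: 100 → 200 → 400.

ISO 400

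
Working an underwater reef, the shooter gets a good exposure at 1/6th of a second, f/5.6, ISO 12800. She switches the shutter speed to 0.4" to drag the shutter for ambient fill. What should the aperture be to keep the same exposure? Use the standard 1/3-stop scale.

Shutter speed: 1/6 → 1/5 → 1/4 → 0.3 → 0.4 — 1 1/3 stops longer (brighter).
Need 1 1/3 stops darker from the aperture: f/5.6 → f/6.3 → f/7.1 → f/8 → f/9.

f/9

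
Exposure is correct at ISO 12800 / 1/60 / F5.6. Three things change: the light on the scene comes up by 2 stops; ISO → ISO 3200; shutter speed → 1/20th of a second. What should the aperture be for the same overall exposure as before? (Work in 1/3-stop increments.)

Scene light: 2 stops brighter.
ISO: 12800 → 10000 → 8000 → 6400 → 5000 → 4000 → 3200 — 2 stops lower (darker).
Shutter speed: 1/60 → 1/50 → 1/40 → 1/30 → 1/25 → 1/20 — 1 2/3 stops slower (brighter).
Net so far: 1 2/3 stops brighter. Aperture: f/5.6 → f/6.3 → f/7.1 → f/8 → f/9 → f/10.

f/10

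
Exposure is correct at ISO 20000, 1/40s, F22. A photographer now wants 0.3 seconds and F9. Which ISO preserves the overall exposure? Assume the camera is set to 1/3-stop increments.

Shutter speed: 1/40 → 1/30 → 1/25 → 1/20 → 1/15 → 1/13 → 1/10 → 1/8 → 1/6 → 1/5 → 1/4 → 0.3 — 3 2/3 stops longer (brighter).
Aperture: f/22 → f/20 → f/18 → f/16 → f/14 → f/13 → f/11 → f/10 → f/9 — 2 2/3 stops opened up (brighter).
Net change so far: 6 1/3 stops brighter. Offset with the ISO: 20000 → 16000 → 12800 → 10000 → 8000 → 6400 → 5000 → 4000 → 3200 → 2500 → 2000 → 1600 → 1250 → 1000 → 800 → 640 → 500 → 400 → 320 → 250.

ISO 250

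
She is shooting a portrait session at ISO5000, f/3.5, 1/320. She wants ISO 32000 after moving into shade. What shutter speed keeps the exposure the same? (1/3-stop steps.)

ISO: 5000 → 6400 → 8000 → 10000 → 12800 → 16000 → 20000 → 25600 → 32000 — 2 2/3 stops raised (brighter).
Need 2 2/3 stops darker from the shutter speed: 1/320 → 1/400 → 1/500 → 1/640 → 1/800 → 1/1000 → 1/1250 → 1/1600 → 1/2000.

1/2000s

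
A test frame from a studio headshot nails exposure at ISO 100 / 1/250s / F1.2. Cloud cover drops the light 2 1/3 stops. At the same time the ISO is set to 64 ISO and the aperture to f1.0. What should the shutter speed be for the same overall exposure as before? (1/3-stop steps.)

Scene light: 2 1/3 stops darker.
ISO: 100 → 80 → 64 — 2/3 stop lower (darker).
Aperture: f/1.2 → f/1.1 → f/1.0 — 2/3 stop opened up (brighter).
Net so far: 2 1/3 stops darker. Shutter speed: 1/250 → 1/200 → 1/160 → 1/125 → 1/100 → 1/80 → 1/60 → 1/50.

1/50s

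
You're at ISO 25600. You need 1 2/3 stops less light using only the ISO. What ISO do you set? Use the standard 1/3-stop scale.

ISO: 25600 → 20000 → 16000 → 12800 → 10000 → 8000 — 1 2/3 stops dropped (darker).

ISO 8000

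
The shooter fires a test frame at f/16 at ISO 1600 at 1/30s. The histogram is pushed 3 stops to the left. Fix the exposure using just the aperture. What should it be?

Underexposed by 3 stops → need 3 stops brighter.
Aperture: f/16 → f/11 → f/8 → f/5.6.

f/5.6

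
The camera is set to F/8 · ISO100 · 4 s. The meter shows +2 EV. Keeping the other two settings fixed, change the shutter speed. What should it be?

1 s

Overexposed by 2 stops → need 2 stops darker.
Shutter speed: 4 → 2 → 1.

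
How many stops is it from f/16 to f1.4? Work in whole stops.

7 stops

f/16 → f/11 → f/8 → f/5.6 → f/4 → f/2.8 → f/2 → f/1.4 — count the steps: 7 stops.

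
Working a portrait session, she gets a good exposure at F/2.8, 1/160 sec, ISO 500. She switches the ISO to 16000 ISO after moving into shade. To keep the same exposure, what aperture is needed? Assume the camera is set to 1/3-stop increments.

f/16

ISO: 500 → 640 → 800 → 1000 → 1250 → 1600 → 2000 → 2500 → 3200 → 4000 → 5000 → 6400 → 8000 → 10000 → 12800 → 16000 — 5 stops raised (brighter).
Need 5 stops darker from the aperture: f/2.8 → f/3.2 → f/3.5 → f/4 → f/4.5 → f/5 → f/5.6 → f/6.3 → f/7.1 → f/8 → f/9 → f/10 → f/11 → f/13 → f/14 → f/16.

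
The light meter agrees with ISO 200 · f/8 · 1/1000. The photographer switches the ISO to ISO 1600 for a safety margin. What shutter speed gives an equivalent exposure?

1/8000s

ISO: 200 → 400 → 800 → 1600 — 3 stops raised (brighter).
Need 3 stops darker from the shutter speed: 1/1000 → 1/2000 → 1/4000 → 1/8000.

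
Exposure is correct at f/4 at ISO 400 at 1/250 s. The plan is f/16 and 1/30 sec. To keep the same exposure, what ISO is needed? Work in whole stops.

ISO 800

Aperture: f/4 → f/5.6 → f/8 → f/11 → f/16 — 4 stops narrower (darker).
Shutter speed: 1/250 → 1/125 → 1/60 → 1/30 — 3 stops longer (brighter).
Net change so far: 1 stop darker. Offset with the ISO: 400 → 800.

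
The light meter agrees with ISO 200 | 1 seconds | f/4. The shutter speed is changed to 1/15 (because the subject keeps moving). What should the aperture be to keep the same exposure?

Shutter speed: 1 → 1/2 → 1/4 → 1/8 → 1/15 — 4 stops faster (darker).
Need 4 stops brighter from the aperture: f/4 → f/2.8 → f/2 → f/1.4 → f/1.0.

f/1.0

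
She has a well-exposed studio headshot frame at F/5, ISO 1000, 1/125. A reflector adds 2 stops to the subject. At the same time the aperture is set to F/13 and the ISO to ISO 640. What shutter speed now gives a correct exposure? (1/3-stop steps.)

Scene light: 2 stops brighter.
Aperture: f/5 → f/5.6 → f/6.3 → f/7.1 → f/8 → f/9 → f/10 → f/11 → f/13 — 2 2/3 stops smaller aperture (darker).
ISO: 1000 → 800 → 640 — 2/3 stop dropped (darker).
Net so far: 1 1/3 stops darker. Shutter speed: 1/125 → 1/100 → 1/80 → 1/60 → 1/50.

1/50s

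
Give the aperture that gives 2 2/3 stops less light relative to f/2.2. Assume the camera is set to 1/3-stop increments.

Aperture: f/2.2 → f/2.5 → f/2.8 → f/3.2 → f/3.5 → f/4 → f/4.5 → f/5 → f/5.6 — 2 2/3 stops narrower (darker).

f/5.6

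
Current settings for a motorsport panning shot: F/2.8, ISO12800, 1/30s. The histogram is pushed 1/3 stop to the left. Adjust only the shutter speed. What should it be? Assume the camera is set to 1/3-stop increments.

1/25s

Underexposed by 1/3 stop → need 1/3 stop brighter.
Shutter speed: 1/30 → 1/25.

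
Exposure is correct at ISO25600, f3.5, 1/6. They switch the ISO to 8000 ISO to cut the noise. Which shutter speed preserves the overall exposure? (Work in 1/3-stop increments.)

ISO: 25600 → 20000 → 16000 → 12800 → 10000 → 8000 — 1 2/3 stops dropped (darker).
Need 1 2/3 stops brighter from the shutter speed: 1/6 → 1/5 → 1/4 → 0.3 → 0.4 → 0.5.

0.5 s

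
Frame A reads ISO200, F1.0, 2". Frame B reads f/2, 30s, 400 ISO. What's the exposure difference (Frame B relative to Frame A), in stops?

Aperture: f/1.0 → f/1.4 → f/2 — 2 stops smaller aperture (darker).
Shutter speed: 2 → 4 → 8 → 15 → 30 — 4 stops slower (brighter).
ISO: 200 → 400 — 1 stop raised (brighter).
Net: −2 +4 +1 = +3 stops.

3 stops brighter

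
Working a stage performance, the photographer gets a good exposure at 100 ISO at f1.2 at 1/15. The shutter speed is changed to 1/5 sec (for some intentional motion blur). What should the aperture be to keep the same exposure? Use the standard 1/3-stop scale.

f/2.2

Shutter speed: 1/15 → 1/13 → 1/10 → 1/8 → 1/6 → 1/5 — 1 2/3 stops longer (brighter).
Need 1 2/3 stops darker from the aperture: f/1.2 → f/1.4 → f/1.6 → f/1.8 → f/2 → f/2.2.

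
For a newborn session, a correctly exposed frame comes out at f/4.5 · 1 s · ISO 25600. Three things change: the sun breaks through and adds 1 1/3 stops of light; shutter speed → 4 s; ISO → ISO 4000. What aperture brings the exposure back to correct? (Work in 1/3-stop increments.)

Scene light: 1 1/3 stops brighter.
Shutter speed: 1 → 1.3 → 1.6 → 2 → 2.5 → 3.2 → 4 — 2 stops slower (brighter).
ISO: 25600 → 20000 → 16000 → 12800 → 10000 → 8000 → 6400 → 5000 → 4000 — 2 2/3 stops dropped (darker).
Net so far: 2/3 stop brighter. Aperture: f/4.5 → f/5 → f/5.6.

f/5.6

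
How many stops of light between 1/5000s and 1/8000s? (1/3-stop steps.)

2/3 stop

1/5000 → 1/6400 → 1/8000 — count the steps: 2 third-stops = 2/3 stop.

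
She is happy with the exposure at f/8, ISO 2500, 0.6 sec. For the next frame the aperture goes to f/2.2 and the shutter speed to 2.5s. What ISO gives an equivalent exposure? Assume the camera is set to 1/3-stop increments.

ISO 50

Aperture: f/8 → f/7.1 → f/6.3 → f/5.6 → f/5 → f/4.5 → f/4 → f/3.5 → f/3.2 → f/2.8 → f/2.5 → f/2.2 — 3 2/3 stops larger aperture (brighter).
Shutter speed: 0.6 → 0.8 → 1 → 1.3 → 1.6 → 2 → 2.5 — 2 stops slower (brighter).
Net change so far: 5 2/3 stops brighter. Offset with the ISO: 2500 → 2000 → 1600 → 1250 → 1000 → 800 → 640 → 500 → 400 → 320 → 250 → 200 → 160 → 125 → 100 → 80 → 64 → 50.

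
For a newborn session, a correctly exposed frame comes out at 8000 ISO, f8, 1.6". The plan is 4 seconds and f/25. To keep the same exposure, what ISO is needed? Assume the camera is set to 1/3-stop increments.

Shutter speed: 1.6 → 2 → 2.5 → 3.2 → 4 — 1 1/3 stops longer (brighter).
Aperture: f/8 → f/9 → f/10 → f/11 → f/13 → f/14 → f/16 → f/18 → f/20 → f/22 → f/25 — 3 1/3 stops stopped down (darker).
Net change so far: 2 stops darker. Offset with the ISO: 8000 → 10000 → 12800 → 16000 → 20000 → 25600 → 32000.

ISO 32000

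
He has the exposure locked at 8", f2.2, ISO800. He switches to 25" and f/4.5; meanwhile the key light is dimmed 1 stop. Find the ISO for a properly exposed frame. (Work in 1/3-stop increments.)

ISO 2000

Scene light: 1 stop darker.
Shutter speed: 8 → 10 → 13 → 15 → 20 → 25 — 1 2/3 stops longer (brighter).
Aperture: f/2.2 → f/2.5 → f/2.8 → f/3.2 → f/3.5 → f/4 → f/4.5 — 2 stops smaller aperture (darker).
Net so far: 1 1/3 stops darker. ISO: 800 → 1000 → 1250 → 1600 → 2000.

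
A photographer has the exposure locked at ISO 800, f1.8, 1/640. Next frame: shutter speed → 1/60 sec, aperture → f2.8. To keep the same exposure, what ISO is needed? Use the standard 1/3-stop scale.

Shutter speed: 1/640 → 1/500 → 1/400 → 1/320 → 1/250 → 1/200 → 1/160 → 1/125 → 1/100 → 1/80 → 1/60 — 3 1/3 stops slower (brighter).
Aperture: f/1.8 → f/2 → f/2.2 → f/2.5 → f/2.8 — 1 1/3 stops smaller aperture (darker).
Net change so far: 2 stops brighter. Offset with the ISO: 800 → 640 → 500 → 400 → 320 → 250 → 200.

ISO 200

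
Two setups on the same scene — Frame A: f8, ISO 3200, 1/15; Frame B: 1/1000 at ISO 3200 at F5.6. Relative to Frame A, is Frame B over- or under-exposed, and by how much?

5 stops darker

Aperture: f/8 → f/5.6 — 1 stop opened up (brighter).
Shutter speed: 1/15 → 1/30 → 1/60 → 1/125 → 1/250 → 1/500 → 1/1000 — 6 stops shorter (darker).
ISO: unchanged.
Net: +1 −6 = −5 stops.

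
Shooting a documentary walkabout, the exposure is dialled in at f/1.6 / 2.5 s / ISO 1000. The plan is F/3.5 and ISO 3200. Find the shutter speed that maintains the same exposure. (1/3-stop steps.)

4 s

Aperture: f/1.6 → f/1.8 → f/2 → f/2.2 → f/2.5 → f/2.8 → f/3.2 → f/3.5 — 2 1/3 stops smaller aperture (darker).
ISO: 1000 → 1250 → 1600 → 2000 → 2500 → 3200 — 1 2/3 stops raised (brighter).
Net change so far: 2/3 stop darker. Offset with the shutter speed: 2.5 → 3.2 → 4.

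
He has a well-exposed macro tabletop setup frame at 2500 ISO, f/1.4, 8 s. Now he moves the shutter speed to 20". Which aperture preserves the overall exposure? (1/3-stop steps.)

f/2.2

Shutter speed: 8 → 10 → 13 → 15 → 20 — 1 1/3 stops longer (brighter).
Need 1 1/3 stops darker from the aperture: f/1.4 → f/1.6 → f/1.8 → f/2 → f/2.2.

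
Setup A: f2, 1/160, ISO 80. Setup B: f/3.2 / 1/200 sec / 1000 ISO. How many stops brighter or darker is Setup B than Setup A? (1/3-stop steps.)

Aperture: f/2 → f/2.2 → f/2.5 → f/2.8 → f/3.2 — 1 1/3 stops smaller aperture (darker).
Shutter speed: 1/160 → 1/200 — 1/3 stop shorter (darker).
ISO: 80 → 100 → 125 → 160 → 200 → 250 → 320 → 400 → 500 → 640 → 800 → 1000 — 3 2/3 stops raised (brighter).
Net: −1 1/3 −1/3 +3 2/3 = +2 stops.

2 stops brighter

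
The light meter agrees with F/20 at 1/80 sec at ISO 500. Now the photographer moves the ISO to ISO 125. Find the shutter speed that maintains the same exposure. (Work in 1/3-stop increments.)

ISO: 500 → 400 → 320 → 250 → 200 → 160 → 125 — 2 stops dropped (darker).
Need 2 stops brighter from the shutter speed: 1/80 → 1/60 → 1/50 → 1/40 → 1/30 → 1/25 → 1/20.

1/20s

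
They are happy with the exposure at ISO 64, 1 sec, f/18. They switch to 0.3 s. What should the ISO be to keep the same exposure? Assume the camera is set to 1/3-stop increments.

Shutter speed: 1 → 0.8 → 0.6 → 0.5 → 0.4 → 0.3 — 1 2/3 stops shorter (darker).
Need 1 2/3 stops brighter from the ISO: 64 → 80 → 100 → 125 → 160 → 200.

ISO 200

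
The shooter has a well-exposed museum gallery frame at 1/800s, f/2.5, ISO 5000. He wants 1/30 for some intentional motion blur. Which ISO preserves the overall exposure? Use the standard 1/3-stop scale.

Shutter speed: 1/800 → 1/640 → 1/500 → 1/400 → 1/320 → 1/250 → 1/200 → 1/160 → 1/125 → 1/100 → 1/80 → 1/60 → 1/50 → 1/40 → 1/30 — 4 2/3 stops slower (brighter).
Need 4 2/3 stops darker from the ISO: 5000 → 4000 → 3200 → 2500 → 2000 → 1600 → 1250 → 1000 → 800 → 640 → 500 → 400 → 320 → 250 → 200.

ISO 200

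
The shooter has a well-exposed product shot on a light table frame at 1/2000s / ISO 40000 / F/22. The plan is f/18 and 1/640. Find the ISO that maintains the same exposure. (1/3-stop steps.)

Aperture: f/22 → f/20 → f/18 — 2/3 stop wider (brighter).
Shutter speed: 1/2000 → 1/1600 → 1/1250 → 1/1000 → 1/800 → 1/640 — 1 2/3 stops slower (brighter).
Net change so far: 2 1/3 stops brighter. Offset with the ISO: 40000 → 32000 → 25600 → 20000 → 16000 → 12800 → 10000 → 8000.

ISO 8000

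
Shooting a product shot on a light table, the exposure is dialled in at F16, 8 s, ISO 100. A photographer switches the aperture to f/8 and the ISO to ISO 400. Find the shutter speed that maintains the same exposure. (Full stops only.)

Aperture: f/16 → f/11 → f/8 — 2 stops opened up (brighter).
ISO: 100 → 200 → 400 — 2 stops higher (brighter).
Net change so far: 4 stops brighter. Offset with the shutter speed: 8 → 4 → 2 → 1 → 1/2.

1/2s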